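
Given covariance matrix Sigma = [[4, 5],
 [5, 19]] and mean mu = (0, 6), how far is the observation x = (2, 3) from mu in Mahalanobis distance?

Step 1 — centre the observation: (x - mu) = (2, -3).

Step 2 — invert Sigma. det(Sigma) = 4·19 - (5)² = 51.
  Sigma^{-1} = (1/det) · [[d, -b], [-b, a]] = [[0.3725, -0.098],
 [-0.098, 0.0784]].

Step 3 — form the quadratic (x - mu)^T · Sigma^{-1} · (x - mu):
  Sigma^{-1} · (x - mu) = (1.0392, -0.4314).
  (x - mu)^T · [Sigma^{-1} · (x - mu)] = (2)·(1.0392) + (-3)·(-0.4314) = 3.3725.

Step 4 — take square root: d = √(3.3725) ≈ 1.8365.

d(x, mu) = √(3.3725) ≈ 1.8365


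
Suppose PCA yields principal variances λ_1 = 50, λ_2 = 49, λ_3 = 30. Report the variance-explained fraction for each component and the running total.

Step 1 — total variance = trace(Sigma) = Σ λ_i = 50 + 49 + 30 = 129.

Step 2 — fraction explained by component i = λ_i / Σ λ:
  PC1: 50/129 = 0.3876
  PC2: 49/129 = 0.3798
  PC3: 30/129 = 0.2326

Step 3 — cumulative fraction after k components = (λ_1 + ... + λ_k) / Σ λ:
  k = 1: 50/129 = 0.3876
  k = 2: (50 + 49)/129 = 99/129 = 0.7674
  k = 3: (50 + 49 + 30)/129 = 129/129 = 1

Summary (fraction, with percent):

explained: PC1 0.3876 (38.76%), PC2 0.3798 (37.98%), PC3 0.2326 (23.26%);  cumulative: 0.3876, 0.7674, 1


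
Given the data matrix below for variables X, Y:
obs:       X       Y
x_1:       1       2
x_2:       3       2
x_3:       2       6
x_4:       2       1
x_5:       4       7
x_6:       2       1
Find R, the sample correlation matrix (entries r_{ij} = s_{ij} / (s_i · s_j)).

Step 1 — column means:
  mean(X) = (1 + 3 + 2 + 2 + 4 + 2) / 6 = 14/6 = 2.3333
  mean(Y) = (2 + 2 + 6 + 1 + 7 + 1) / 6 = 19/6 = 3.1667

Step 2 — sample variances and covariances s[i,j] = (1/(n-1)) · Σ_k (x_{k,i} - mean_i) · (x_{k,j} - mean_j), with n-1 = 5:
  s[X,X] = ((-1.3333)·(-1.3333) + (0.6667)·(0.6667) + (-0.3333)·(-0.3333) + (-0.3333)·(-0.3333) + (1.6667)·(1.6667) + (-0.3333)·(-0.3333)) / 5 = 5.3333/5 = 1.0667
  s[X,Y] = ((-1.3333)·(-1.1667) + (0.6667)·(-1.1667) + (-0.3333)·(2.8333) + (-0.3333)·(-2.1667) + (1.6667)·(3.8333) + (-0.3333)·(-2.1667)) / 5 = 7.6667/5 = 1.5333
  s[Y,Y] = ((-1.1667)·(-1.1667) + (-1.1667)·(-1.1667) + (2.8333)·(2.8333) + (-2.1667)·(-2.1667) + (3.8333)·(3.8333) + (-2.1667)·(-2.1667)) / 5 = 34.8333/5 = 6.9667
  Sample standard deviations s_i = √(s[i,i]):
  s(X) = √(1.0667) = 1.0328
  s(Y) = √(6.9667) = 2.6394

Step 3 — r_{ij} = s_{ij} / (s_i · s_j):
  r[X,X] = 1 (diagonal).
  r[X,Y] = 1.5333 / (1.0328 · 2.6394) = 1.5333 / 2.726 = 0.5625
  r[Y,Y] = 1 (diagonal).

R is symmetric with unit diagonal. Assembling:

R = [[1, 0.5625],
 [0.5625, 1]]


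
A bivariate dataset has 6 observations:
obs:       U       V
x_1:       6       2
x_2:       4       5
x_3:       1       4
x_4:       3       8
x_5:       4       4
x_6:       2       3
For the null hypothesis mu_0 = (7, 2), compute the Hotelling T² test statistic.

Step 1 — sample mean vector:
  mean(U) = (6 + 4 + 1 + 3 + 4 + 2) / 6 = 20/6 = 3.3333
  mean(V) = (2 + 5 + 4 + 8 + 4 + 3) / 6 = 26/6 = 4.3333
  x̄ = (3.3333, 4.3333),  deviation x̄ - mu_0 = (3.3333, 4.3333) - (7, 2) = (-3.6667, 2.3333).

Step 2 — sample covariance matrix, S[i,j] = (1/(n-1)) · Σ_k (x_{k,i} - mean_i) · (x_{k,j} - mean_j), divisor n-1 = 5:
  S[U,U] = ((2.6667)·(2.6667) + (0.6667)·(0.6667) + (-2.3333)·(-2.3333) + (-0.3333)·(-0.3333) + (0.6667)·(0.6667) + (-1.3333)·(-1.3333)) / 5 = 15.3333/5 = 3.0667
  S[U,V] = ((2.6667)·(-2.3333) + (0.6667)·(0.6667) + (-2.3333)·(-0.3333) + (-0.3333)·(3.6667) + (0.6667)·(-0.3333) + (-1.3333)·(-1.3333)) / 5 = -4.6667/5 = -0.9333
  S[V,V] = ((-2.3333)·(-2.3333) + (0.6667)·(0.6667) + (-0.3333)·(-0.3333) + (3.6667)·(3.6667) + (-0.3333)·(-0.3333) + (-1.3333)·(-1.3333)) / 5 = 21.3333/5 = 4.2667
  S = [[3.0667, -0.9333],
 [-0.9333, 4.2667]].

Step 3 — invert S. det(S) = 3.0667·4.2667 - (-0.9333)² = 12.2133.
  S^{-1} = (1/det) · [[d, -b], [-b, a]] = [[0.3493, 0.0764],
 [0.0764, 0.2511]].

Step 4 — quadratic form (x̄ - mu_0)^T · S^{-1} · (x̄ - mu_0):
  S^{-1} · (x̄ - mu_0) = (-1.1026, 0.3057),
  (x̄ - mu_0)^T · [...] = (-3.6667)·(-1.1026) + (2.3333)·(0.3057) = 4.7562.

Step 5 — scale by n: T² = 6 · 4.7562 = 28.5371.

T² ≈ 28.5371


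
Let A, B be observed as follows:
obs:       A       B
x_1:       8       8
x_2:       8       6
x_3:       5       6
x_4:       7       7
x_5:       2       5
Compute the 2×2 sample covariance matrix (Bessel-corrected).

Step 1 — column means:
  mean(A) = (8 + 8 + 5 + 7 + 2) / 5 = 30/5 = 6
  mean(B) = (8 + 6 + 6 + 7 + 5) / 5 = 32/5 = 6.4

Step 2 — sample covariance S[i,j] = (1/(n-1)) · Σ_k (x_{k,i} - mean_i) · (x_{k,j} - mean_j), with n-1 = 4.
  S[A,A] = ((2)·(2) + (2)·(2) + (-1)·(-1) + (1)·(1) + (-4)·(-4)) / 4 = 26/4 = 6.5
  S[A,B] = ((2)·(1.6) + (2)·(-0.4) + (-1)·(-0.4) + (1)·(0.6) + (-4)·(-1.4)) / 4 = 9/4 = 2.25
  S[B,B] = ((1.6)·(1.6) + (-0.4)·(-0.4) + (-0.4)·(-0.4) + (0.6)·(0.6) + (-1.4)·(-1.4)) / 4 = 5.2/4 = 1.3

S is symmetric (S[j,i] = S[i,j]). Assembling:

S = [[6.5, 2.25],
 [2.25, 1.3]]


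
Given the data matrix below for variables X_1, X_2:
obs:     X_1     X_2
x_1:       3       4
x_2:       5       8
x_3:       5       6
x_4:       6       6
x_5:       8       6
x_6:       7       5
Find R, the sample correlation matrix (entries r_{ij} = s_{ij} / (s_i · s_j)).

Step 1 — column means:
  mean(X_1) = (3 + 5 + 5 + 6 + 8 + 7) / 6 = 34/6 = 5.6667
  mean(X_2) = (4 + 8 + 6 + 6 + 6 + 5) / 6 = 35/6 = 5.8333

Step 2 — sample variances and covariances s[i,j] = (1/(n-1)) · Σ_k (x_{k,i} - mean_i) · (x_{k,j} - mean_j), with n-1 = 5:
  s[X_1,X_1] = ((-2.6667)·(-2.6667) + (-0.6667)·(-0.6667) + (-0.6667)·(-0.6667) + (0.3333)·(0.3333) + (2.3333)·(2.3333) + (1.3333)·(1.3333)) / 5 = 15.3333/5 = 3.0667
  s[X_1,X_2] = ((-2.6667)·(-1.8333) + (-0.6667)·(2.1667) + (-0.6667)·(0.1667) + (0.3333)·(0.1667) + (2.3333)·(0.1667) + (1.3333)·(-0.8333)) / 5 = 2.6667/5 = 0.5333
  s[X_2,X_2] = ((-1.8333)·(-1.8333) + (2.1667)·(2.1667) + (0.1667)·(0.1667) + (0.1667)·(0.1667) + (0.1667)·(0.1667) + (-0.8333)·(-0.8333)) / 5 = 8.8333/5 = 1.7667
  Sample standard deviations s_i = √(s[i,i]):
  s(X_1) = √(3.0667) = 1.7512
  s(X_2) = √(1.7667) = 1.3292

Step 3 — r_{ij} = s_{ij} / (s_i · s_j):
  r[X_1,X_1] = 1 (diagonal).
  r[X_1,X_2] = 0.5333 / (1.7512 · 1.3292) = 0.5333 / 2.3276 = 0.2291
  r[X_2,X_2] = 1 (diagonal).

R is symmetric with unit diagonal. Assembling:

R = [[1, 0.2291],
 [0.2291, 1]]


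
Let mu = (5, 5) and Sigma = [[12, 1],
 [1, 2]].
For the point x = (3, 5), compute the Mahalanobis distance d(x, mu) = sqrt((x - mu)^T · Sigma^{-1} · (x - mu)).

Step 1 — centre the observation: (x - mu) = (-2, 0).

Step 2 — invert Sigma. det(Sigma) = 12·2 - (1)² = 23.
  Sigma^{-1} = (1/det) · [[d, -b], [-b, a]] = [[0.087, -0.0435],
 [-0.0435, 0.5217]].

Step 3 — form the quadratic (x - mu)^T · Sigma^{-1} · (x - mu):
  Sigma^{-1} · (x - mu) = (-0.1739, 0.087).
  (x - mu)^T · [Sigma^{-1} · (x - mu)] = (-2)·(-0.1739) + (0)·(0.087) = 0.3478.

Step 4 — take square root: d = √(0.3478) ≈ 0.5898.

d(x, mu) = √(0.3478) ≈ 0.5898


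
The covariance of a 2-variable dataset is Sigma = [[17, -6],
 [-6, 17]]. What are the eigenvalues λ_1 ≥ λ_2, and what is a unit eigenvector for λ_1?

Step 1 — characteristic polynomial of 2×2 Sigma:
  det(Sigma - λI) = λ² - trace · λ + det = 0.
  trace = 17 + 17 = 34, det = 17·17 - (-6)² = 253.
Step 2 — discriminant:
  Δ = trace² - 4·det = 1156 - 1012 = 144.
Step 3 — eigenvalues:
  λ = (trace ± √Δ)/2 = (34 ± 12)/2,
  λ_1 = 23,  λ_2 = 11.

Step 4 — unit eigenvector for λ_1: solve (Sigma - λ_1 I)v = 0. First row:
  (17 - 23)·v_x + (-6)·v_y = 0, i.e. (-6)·v_x + (-6)·v_y = 0,
  so v ∝ (b, λ_1 - a) = (-6, 6); multiply by -1 so the first entry is positive: u = (6, -6).
  ||u|| = √((6)² + (-6)²) = √(72) ≈ 8.4853,
  v_1 = u/||u|| ≈ (0.7071, -0.7071) (||v_1|| = 1).

λ_1 = 23,  λ_2 = 11;  v_1 ≈ (0.7071, -0.7071)


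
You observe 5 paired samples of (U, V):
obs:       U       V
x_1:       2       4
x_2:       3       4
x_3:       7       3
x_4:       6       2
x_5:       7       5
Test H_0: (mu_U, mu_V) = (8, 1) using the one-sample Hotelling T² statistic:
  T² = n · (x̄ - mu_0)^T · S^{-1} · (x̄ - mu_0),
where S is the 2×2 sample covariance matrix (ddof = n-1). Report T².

Step 1 — sample mean vector:
  mean(U) = (2 + 3 + 7 + 6 + 7) / 5 = 25/5 = 5
  mean(V) = (4 + 4 + 3 + 2 + 5) / 5 = 18/5 = 3.6
  x̄ = (5, 3.6),  deviation x̄ - mu_0 = (5, 3.6) - (8, 1) = (-3, 2.6).

Step 2 — sample covariance matrix, S[i,j] = (1/(n-1)) · Σ_k (x_{k,i} - mean_i) · (x_{k,j} - mean_j), divisor n-1 = 4:
  S[U,U] = ((-3)·(-3) + (-2)·(-2) + (2)·(2) + (1)·(1) + (2)·(2)) / 4 = 22/4 = 5.5
  S[U,V] = ((-3)·(0.4) + (-2)·(0.4) + (2)·(-0.6) + (1)·(-1.6) + (2)·(1.4)) / 4 = -2/4 = -0.5
  S[V,V] = ((0.4)·(0.4) + (0.4)·(0.4) + (-0.6)·(-0.6) + (-1.6)·(-1.6) + (1.4)·(1.4)) / 4 = 5.2/4 = 1.3
  S = [[5.5, -0.5],
 [-0.5, 1.3]].

Step 3 — invert S. det(S) = 5.5·1.3 - (-0.5)² = 6.9.
  S^{-1} = (1/det) · [[d, -b], [-b, a]] = [[0.1884, 0.0725],
 [0.0725, 0.7971]].

Step 4 — quadratic form (x̄ - mu_0)^T · S^{-1} · (x̄ - mu_0):
  S^{-1} · (x̄ - mu_0) = (-0.3768, 1.8551),
  (x̄ - mu_0)^T · [...] = (-3)·(-0.3768) + (2.6)·(1.8551) = 5.9536.

Step 5 — scale by n: T² = 5 · 5.9536 = 29.7681.

T² ≈ 29.7681


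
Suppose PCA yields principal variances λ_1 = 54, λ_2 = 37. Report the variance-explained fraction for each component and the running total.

Step 1 — total variance = trace(Sigma) = Σ λ_i = 54 + 37 = 91.

Step 2 — fraction explained by component i = λ_i / Σ λ:
  PC1: 54/91 = 0.5934
  PC2: 37/91 = 0.4066

Step 3 — cumulative fraction after k components = (λ_1 + ... + λ_k) / Σ λ:
  k = 1: 54/91 = 0.5934
  k = 2: (54 + 37)/91 = 91/91 = 1

Summary (fraction, with percent):

explained: PC1 0.5934 (59.34%), PC2 0.4066 (40.66%);  cumulative: 0.5934, 1


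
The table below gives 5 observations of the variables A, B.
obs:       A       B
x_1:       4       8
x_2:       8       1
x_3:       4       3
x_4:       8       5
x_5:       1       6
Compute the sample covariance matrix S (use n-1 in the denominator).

Step 1 — column means:
  mean(A) = (4 + 8 + 4 + 8 + 1) / 5 = 25/5 = 5
  mean(B) = (8 + 1 + 3 + 5 + 6) / 5 = 23/5 = 4.6

Step 2 — sample covariance S[i,j] = (1/(n-1)) · Σ_k (x_{k,i} - mean_i) · (x_{k,j} - mean_j), with n-1 = 4.
  S[A,A] = ((-1)·(-1) + (3)·(3) + (-1)·(-1) + (3)·(3) + (-4)·(-4)) / 4 = 36/4 = 9
  S[A,B] = ((-1)·(3.4) + (3)·(-3.6) + (-1)·(-1.6) + (3)·(0.4) + (-4)·(1.4)) / 4 = -17/4 = -4.25
  S[B,B] = ((3.4)·(3.4) + (-3.6)·(-3.6) + (-1.6)·(-1.6) + (0.4)·(0.4) + (1.4)·(1.4)) / 4 = 29.2/4 = 7.3

S is symmetric (S[j,i] = S[i,j]). Assembling:

S = [[9, -4.25],
 [-4.25, 7.3]]


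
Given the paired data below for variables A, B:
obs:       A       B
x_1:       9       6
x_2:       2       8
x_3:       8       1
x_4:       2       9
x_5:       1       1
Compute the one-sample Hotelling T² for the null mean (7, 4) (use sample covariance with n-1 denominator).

Step 1 — sample mean vector:
  mean(A) = (9 + 2 + 8 + 2 + 1) / 5 = 22/5 = 4.4
  mean(B) = (6 + 8 + 1 + 9 + 1) / 5 = 25/5 = 5
  x̄ = (4.4, 5),  deviation x̄ - mu_0 = (4.4, 5) - (7, 4) = (-2.6, 1).

Step 2 — sample covariance matrix, S[i,j] = (1/(n-1)) · Σ_k (x_{k,i} - mean_i) · (x_{k,j} - mean_j), divisor n-1 = 4:
  S[A,A] = ((4.6)·(4.6) + (-2.4)·(-2.4) + (3.6)·(3.6) + (-2.4)·(-2.4) + (-3.4)·(-3.4)) / 4 = 57.2/4 = 14.3
  S[A,B] = ((4.6)·(1) + (-2.4)·(3) + (3.6)·(-4) + (-2.4)·(4) + (-3.4)·(-4)) / 4 = -13/4 = -3.25
  S[B,B] = ((1)·(1) + (3)·(3) + (-4)·(-4) + (4)·(4) + (-4)·(-4)) / 4 = 58/4 = 14.5
  S = [[14.3, -3.25],
 [-3.25, 14.5]].

Step 3 — invert S. det(S) = 14.3·14.5 - (-3.25)² = 196.7875.
  S^{-1} = (1/det) · [[d, -b], [-b, a]] = [[0.0737, 0.0165],
 [0.0165, 0.0727]].

Step 4 — quadratic form (x̄ - mu_0)^T · S^{-1} · (x̄ - mu_0):
  S^{-1} · (x̄ - mu_0) = (-0.1751, 0.0297),
  (x̄ - mu_0)^T · [...] = (-2.6)·(-0.1751) + (1)·(0.0297) = 0.4849.

Step 5 — scale by n: T² = 5 · 0.4849 = 2.4244.

T² ≈ 2.4244


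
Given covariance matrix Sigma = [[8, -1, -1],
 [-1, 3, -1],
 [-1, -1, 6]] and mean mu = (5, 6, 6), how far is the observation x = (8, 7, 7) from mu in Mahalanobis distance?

Step 1 — centre the observation: (x - mu) = (3, 1, 1).

Step 2 — invert Sigma (cofactor / det for 3×3, or solve directly):
  Sigma^{-1} = [[0.136, 0.056, 0.032],
 [0.056, 0.376, 0.072],
 [0.032, 0.072, 0.184]].

Step 3 — form the quadratic (x - mu)^T · Sigma^{-1} · (x - mu):
  Sigma^{-1} · (x - mu) = (0.496, 0.616, 0.352).
  (x - mu)^T · [Sigma^{-1} · (x - mu)] = (3)·(0.496) + (1)·(0.616) + (1)·(0.352) = 2.456.

Step 4 — take square root: d = √(2.456) ≈ 1.5672.

d(x, mu) = √(2.456) ≈ 1.5672


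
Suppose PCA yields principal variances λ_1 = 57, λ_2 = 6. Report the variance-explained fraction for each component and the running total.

Step 1 — total variance = trace(Sigma) = Σ λ_i = 57 + 6 = 63.

Step 2 — fraction explained by component i = λ_i / Σ λ:
  PC1: 57/63 = 0.9048
  PC2: 6/63 = 0.0952

Step 3 — cumulative fraction after k components = (λ_1 + ... + λ_k) / Σ λ:
  k = 1: 57/63 = 0.9048
  k = 2: (57 + 6)/63 = 63/63 = 1

Summary (fraction, with percent):

explained: PC1 0.9048 (90.48%), PC2 0.0952 (9.52%);  cumulative: 0.9048, 1


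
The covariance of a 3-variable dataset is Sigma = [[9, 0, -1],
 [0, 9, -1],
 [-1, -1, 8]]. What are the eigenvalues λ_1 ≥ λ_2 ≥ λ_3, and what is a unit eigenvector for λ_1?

Step 1 — characteristic polynomial p(λ) = det(λI - Sigma) = λ³ - tr·λ² + c_1·λ - det, where tr = trace, c_1 = sum of the principal 2×2 minors, det = det(Sigma):
  tr = 9 + 9 + 8 = 26,
  c_1 = (9·9 - (0)²) + (9·8 - (-1)²) + (9·8 - (-1)²) = 81 + 71 + 71 = 223,
  det = 9·(9·8 - (-1)²) - (0)·((0)·8 - (-1)·(-1)) + (-1)·((0)·(-1) - 9·(-1)) = 9·(71) - (0)·(-1) + (-1)·(9) = 630.
  So p(λ) = λ³ - 26λ² + 223λ - 630.
Step 2 — look for an integer root (rational root theorem: any rational root is an integer divisor of 630). Testing λ = 7:
  p(7) = 343 - 1274 + 1561 - 630 = 0  ✓
  Dividing out (λ - 7): p(λ) = (λ - 7)(λ² - 19λ + 90).
Step 3 — remaining eigenvalues from the quadratic λ² - 19λ + 90 = 0:
  Δ = 19² - 4·90 = 361 - 360 = 1,  λ = (19 ± √1)/2 = (19 ± 1)/2 = 10 or 9.
  Sorted: λ_1 = 10,  λ_2 = 9,  λ_3 = 7  (check: sum = 26 = tr ✓).

Step 4 — unit eigenvector for λ_1 = 10: v spans the null space of (Sigma - λ_1 I), whose rows are
  r_1 = (-1, 0, -1),  r_2 = (0, -1, -1),  r_3 = (-1, -1, -2).
  v is orthogonal to every row, so take v ∝ r_1 × r_2 = ((0)·(-1) - (-1)·(-1), (-1)·(0) - (-1)·(-1), (-1)·(-1) - (0)·(0)) = (-1, -1, 1).
  Rescale (multiply by -1 so the first nonzero entry is positive): u = (1, 1, -1).
  ||u|| = √((1)² + (1)² + (-1)²) = √(3) ≈ 1.7321,  v_1 = u/||u|| ≈ (0.5774, 0.5774, -0.5774) (||v_1|| = 1).

λ_1 = 10,  λ_2 = 9,  λ_3 = 7;  v_1 ≈ (0.5774, 0.5774, -0.5774)


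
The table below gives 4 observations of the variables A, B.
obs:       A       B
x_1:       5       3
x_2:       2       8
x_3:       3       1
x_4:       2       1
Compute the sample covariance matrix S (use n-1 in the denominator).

Step 1 — column means:
  mean(A) = (5 + 2 + 3 + 2) / 4 = 12/4 = 3
  mean(B) = (3 + 8 + 1 + 1) / 4 = 13/4 = 3.25

Step 2 — sample covariance S[i,j] = (1/(n-1)) · Σ_k (x_{k,i} - mean_i) · (x_{k,j} - mean_j), with n-1 = 3.
  S[A,A] = ((2)·(2) + (-1)·(-1) + (0)·(0) + (-1)·(-1)) / 3 = 6/3 = 2
  S[A,B] = ((2)·(-0.25) + (-1)·(4.75) + (0)·(-2.25) + (-1)·(-2.25)) / 3 = -3/3 = -1
  S[B,B] = ((-0.25)·(-0.25) + (4.75)·(4.75) + (-2.25)·(-2.25) + (-2.25)·(-2.25)) / 3 = 32.75/3 = 10.9167

S is symmetric (S[j,i] = S[i,j]). Assembling:

S = [[2, -1],
 [-1, 10.9167]]


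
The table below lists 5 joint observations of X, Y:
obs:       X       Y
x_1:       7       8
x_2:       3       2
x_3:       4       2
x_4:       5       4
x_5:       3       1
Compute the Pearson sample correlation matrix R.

Step 1 — column means:
  mean(X) = (7 + 3 + 4 + 5 + 3) / 5 = 22/5 = 4.4
  mean(Y) = (8 + 2 + 2 + 4 + 1) / 5 = 17/5 = 3.4

Step 2 — sample variances and covariances s[i,j] = (1/(n-1)) · Σ_k (x_{k,i} - mean_i) · (x_{k,j} - mean_j), with n-1 = 4:
  s[X,X] = ((2.6)·(2.6) + (-1.4)·(-1.4) + (-0.4)·(-0.4) + (0.6)·(0.6) + (-1.4)·(-1.4)) / 4 = 11.2/4 = 2.8
  s[X,Y] = ((2.6)·(4.6) + (-1.4)·(-1.4) + (-0.4)·(-1.4) + (0.6)·(0.6) + (-1.4)·(-2.4)) / 4 = 18.2/4 = 4.55
  s[Y,Y] = ((4.6)·(4.6) + (-1.4)·(-1.4) + (-1.4)·(-1.4) + (0.6)·(0.6) + (-2.4)·(-2.4)) / 4 = 31.2/4 = 7.8
  Sample standard deviations s_i = √(s[i,i]):
  s(X) = √(2.8) = 1.6733
  s(Y) = √(7.8) = 2.7928

Step 3 — r_{ij} = s_{ij} / (s_i · s_j):
  r[X,X] = 1 (diagonal).
  r[X,Y] = 4.55 / (1.6733 · 2.7928) = 4.55 / 4.6733 = 0.9736
  r[Y,Y] = 1 (diagonal).

R is symmetric with unit diagonal. Assembling:

R = [[1, 0.9736],
 [0.9736, 1]]


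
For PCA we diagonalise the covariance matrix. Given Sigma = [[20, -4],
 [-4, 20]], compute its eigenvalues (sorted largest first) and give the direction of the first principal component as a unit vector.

Step 1 — characteristic polynomial of 2×2 Sigma:
  det(Sigma - λI) = λ² - trace · λ + det = 0.
  trace = 20 + 20 = 40, det = 20·20 - (-4)² = 384.
Step 2 — discriminant:
  Δ = trace² - 4·det = 1600 - 1536 = 64.
Step 3 — eigenvalues:
  λ = (trace ± √Δ)/2 = (40 ± 8)/2,
  λ_1 = 24,  λ_2 = 16.

Step 4 — unit eigenvector for λ_1: solve (Sigma - λ_1 I)v = 0. First row:
  (20 - 24)·v_x + (-4)·v_y = 0, i.e. (-4)·v_x + (-4)·v_y = 0,
  so v ∝ (b, λ_1 - a) = (-4, 4); multiply by -1 so the first entry is positive: u = (4, -4).
  ||u|| = √((4)² + (-4)²) = √(32) ≈ 5.6569,
  v_1 = u/||u|| ≈ (0.7071, -0.7071) (||v_1|| = 1).

λ_1 = 24,  λ_2 = 16;  v_1 ≈ (0.7071, -0.7071)


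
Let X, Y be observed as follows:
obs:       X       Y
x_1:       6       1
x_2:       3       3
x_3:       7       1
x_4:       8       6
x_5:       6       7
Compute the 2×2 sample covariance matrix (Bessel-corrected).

Step 1 — column means:
  mean(X) = (6 + 3 + 7 + 8 + 6) / 5 = 30/5 = 6
  mean(Y) = (1 + 3 + 1 + 6 + 7) / 5 = 18/5 = 3.6

Step 2 — sample covariance S[i,j] = (1/(n-1)) · Σ_k (x_{k,i} - mean_i) · (x_{k,j} - mean_j), with n-1 = 4.
  S[X,X] = ((0)·(0) + (-3)·(-3) + (1)·(1) + (2)·(2) + (0)·(0)) / 4 = 14/4 = 3.5
  S[X,Y] = ((0)·(-2.6) + (-3)·(-0.6) + (1)·(-2.6) + (2)·(2.4) + (0)·(3.4)) / 4 = 4/4 = 1
  S[Y,Y] = ((-2.6)·(-2.6) + (-0.6)·(-0.6) + (-2.6)·(-2.6) + (2.4)·(2.4) + (3.4)·(3.4)) / 4 = 31.2/4 = 7.8

S is symmetric (S[j,i] = S[i,j]). Assembling:

S = [[3.5, 1],
 [1, 7.8]]


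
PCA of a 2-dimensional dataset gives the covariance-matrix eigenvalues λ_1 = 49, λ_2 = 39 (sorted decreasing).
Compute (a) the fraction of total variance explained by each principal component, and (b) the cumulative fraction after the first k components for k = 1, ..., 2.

Step 1 — total variance = trace(Sigma) = Σ λ_i = 49 + 39 = 88.

Step 2 — fraction explained by component i = λ_i / Σ λ:
  PC1: 49/88 = 0.5568
  PC2: 39/88 = 0.4432

Step 3 — cumulative fraction after k components = (λ_1 + ... + λ_k) / Σ λ:
  k = 1: 49/88 = 0.5568
  k = 2: (49 + 39)/88 = 88/88 = 1

Summary (fraction, with percent):

explained: PC1 0.5568 (55.68%), PC2 0.4432 (44.32%);  cumulative: 0.5568, 1


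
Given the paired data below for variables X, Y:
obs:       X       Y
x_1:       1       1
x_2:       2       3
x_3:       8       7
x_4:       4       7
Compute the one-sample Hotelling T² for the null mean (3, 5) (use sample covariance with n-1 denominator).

Step 1 — sample mean vector:
  mean(X) = (1 + 2 + 8 + 4) / 4 = 15/4 = 3.75
  mean(Y) = (1 + 3 + 7 + 7) / 4 = 18/4 = 4.5
  x̄ = (3.75, 4.5),  deviation x̄ - mu_0 = (3.75, 4.5) - (3, 5) = (0.75, -0.5).

Step 2 — sample covariance matrix, S[i,j] = (1/(n-1)) · Σ_k (x_{k,i} - mean_i) · (x_{k,j} - mean_j), divisor n-1 = 3:
  S[X,X] = ((-2.75)·(-2.75) + (-1.75)·(-1.75) + (4.25)·(4.25) + (0.25)·(0.25)) / 3 = 28.75/3 = 9.5833
  S[X,Y] = ((-2.75)·(-3.5) + (-1.75)·(-1.5) + (4.25)·(2.5) + (0.25)·(2.5)) / 3 = 23.5/3 = 7.8333
  S[Y,Y] = ((-3.5)·(-3.5) + (-1.5)·(-1.5) + (2.5)·(2.5) + (2.5)·(2.5)) / 3 = 27/3 = 9
  S = [[9.5833, 7.8333],
 [7.8333, 9]].

Step 3 — invert S. det(S) = 9.5833·9 - (7.8333)² = 24.8889.
  S^{-1} = (1/det) · [[d, -b], [-b, a]] = [[0.3616, -0.3147],
 [-0.3147, 0.385]].

Step 4 — quadratic form (x̄ - mu_0)^T · S^{-1} · (x̄ - mu_0):
  S^{-1} · (x̄ - mu_0) = (0.4286, -0.4286),
  (x̄ - mu_0)^T · [...] = (0.75)·(0.4286) + (-0.5)·(-0.4286) = 0.5357.

Step 5 — scale by n: T² = 4 · 0.5357 = 2.1429.

T² ≈ 2.1429


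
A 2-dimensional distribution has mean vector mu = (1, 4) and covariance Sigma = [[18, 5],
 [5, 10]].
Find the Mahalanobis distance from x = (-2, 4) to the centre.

Step 1 — centre the observation: (x - mu) = (-3, 0).

Step 2 — invert Sigma. det(Sigma) = 18·10 - (5)² = 155.
  Sigma^{-1} = (1/det) · [[d, -b], [-b, a]] = [[0.0645, -0.0323],
 [-0.0323, 0.1161]].

Step 3 — form the quadratic (x - mu)^T · Sigma^{-1} · (x - mu):
  Sigma^{-1} · (x - mu) = (-0.1935, 0.0968).
  (x - mu)^T · [Sigma^{-1} · (x - mu)] = (-3)·(-0.1935) + (0)·(0.0968) = 0.5806.

Step 4 — take square root: d = √(0.5806) ≈ 0.762.

d(x, mu) = √(0.5806) ≈ 0.762


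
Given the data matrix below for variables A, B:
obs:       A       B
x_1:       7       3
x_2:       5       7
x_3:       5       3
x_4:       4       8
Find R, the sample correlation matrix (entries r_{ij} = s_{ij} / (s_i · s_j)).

Step 1 — column means:
  mean(A) = (7 + 5 + 5 + 4) / 4 = 21/4 = 5.25
  mean(B) = (3 + 7 + 3 + 8) / 4 = 21/4 = 5.25

Step 2 — sample variances and covariances s[i,j] = (1/(n-1)) · Σ_k (x_{k,i} - mean_i) · (x_{k,j} - mean_j), with n-1 = 3:
  s[A,A] = ((1.75)·(1.75) + (-0.25)·(-0.25) + (-0.25)·(-0.25) + (-1.25)·(-1.25)) / 3 = 4.75/3 = 1.5833
  s[A,B] = ((1.75)·(-2.25) + (-0.25)·(1.75) + (-0.25)·(-2.25) + (-1.25)·(2.75)) / 3 = -7.25/3 = -2.4167
  s[B,B] = ((-2.25)·(-2.25) + (1.75)·(1.75) + (-2.25)·(-2.25) + (2.75)·(2.75)) / 3 = 20.75/3 = 6.9167
  Sample standard deviations s_i = √(s[i,i]):
  s(A) = √(1.5833) = 1.2583
  s(B) = √(6.9167) = 2.63

Step 3 — r_{ij} = s_{ij} / (s_i · s_j):
  r[A,A] = 1 (diagonal).
  r[A,B] = -2.4167 / (1.2583 · 2.63) = -2.4167 / 3.3093 = -0.7303
  r[B,B] = 1 (diagonal).

R is symmetric with unit diagonal. Assembling:

R = [[1, -0.7303],
 [-0.7303, 1]]


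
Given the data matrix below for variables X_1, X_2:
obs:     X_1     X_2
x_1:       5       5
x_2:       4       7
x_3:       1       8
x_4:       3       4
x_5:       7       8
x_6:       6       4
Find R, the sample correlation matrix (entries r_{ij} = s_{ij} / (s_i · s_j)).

Step 1 — column means:
  mean(X_1) = (5 + 4 + 1 + 3 + 7 + 6) / 6 = 26/6 = 4.3333
  mean(X_2) = (5 + 7 + 8 + 4 + 8 + 4) / 6 = 36/6 = 6

Step 2 — sample variances and covariances s[i,j] = (1/(n-1)) · Σ_k (x_{k,i} - mean_i) · (x_{k,j} - mean_j), with n-1 = 5:
  s[X_1,X_1] = ((0.6667)·(0.6667) + (-0.3333)·(-0.3333) + (-3.3333)·(-3.3333) + (-1.3333)·(-1.3333) + (2.6667)·(2.6667) + (1.6667)·(1.6667)) / 5 = 23.3333/5 = 4.6667
  s[X_1,X_2] = ((0.6667)·(-1) + (-0.3333)·(1) + (-3.3333)·(2) + (-1.3333)·(-2) + (2.6667)·(2) + (1.6667)·(-2)) / 5 = -3/5 = -0.6
  s[X_2,X_2] = ((-1)·(-1) + (1)·(1) + (2)·(2) + (-2)·(-2) + (2)·(2) + (-2)·(-2)) / 5 = 18/5 = 3.6
  Sample standard deviations s_i = √(s[i,i]):
  s(X_1) = √(4.6667) = 2.1602
  s(X_2) = √(3.6) = 1.8974

Step 3 — r_{ij} = s_{ij} / (s_i · s_j):
  r[X_1,X_1] = 1 (diagonal).
  r[X_1,X_2] = -0.6 / (2.1602 · 1.8974) = -0.6 / 4.0988 = -0.1464
  r[X_2,X_2] = 1 (diagonal).

R is symmetric with unit diagonal. Assembling:

R = [[1, -0.1464],
 [-0.1464, 1]]


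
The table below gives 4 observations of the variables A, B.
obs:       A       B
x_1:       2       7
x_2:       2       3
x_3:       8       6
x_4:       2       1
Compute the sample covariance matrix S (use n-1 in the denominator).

Step 1 — column means:
  mean(A) = (2 + 2 + 8 + 2) / 4 = 14/4 = 3.5
  mean(B) = (7 + 3 + 6 + 1) / 4 = 17/4 = 4.25

Step 2 — sample covariance S[i,j] = (1/(n-1)) · Σ_k (x_{k,i} - mean_i) · (x_{k,j} - mean_j), with n-1 = 3.
  S[A,A] = ((-1.5)·(-1.5) + (-1.5)·(-1.5) + (4.5)·(4.5) + (-1.5)·(-1.5)) / 3 = 27/3 = 9
  S[A,B] = ((-1.5)·(2.75) + (-1.5)·(-1.25) + (4.5)·(1.75) + (-1.5)·(-3.25)) / 3 = 10.5/3 = 3.5
  S[B,B] = ((2.75)·(2.75) + (-1.25)·(-1.25) + (1.75)·(1.75) + (-3.25)·(-3.25)) / 3 = 22.75/3 = 7.5833

S is symmetric (S[j,i] = S[i,j]). Assembling:

S = [[9, 3.5],
 [3.5, 7.5833]]


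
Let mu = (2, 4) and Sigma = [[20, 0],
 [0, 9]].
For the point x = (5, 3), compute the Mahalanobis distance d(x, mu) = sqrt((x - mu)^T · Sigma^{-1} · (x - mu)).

Step 1 — centre the observation: (x - mu) = (3, -1).

Step 2 — invert Sigma. det(Sigma) = 20·9 - (0)² = 180.
  Sigma^{-1} = (1/det) · [[d, -b], [-b, a]] = [[0.05, 0],
 [0, 0.1111]].

Step 3 — form the quadratic (x - mu)^T · Sigma^{-1} · (x - mu):
  Sigma^{-1} · (x - mu) = (0.15, -0.1111).
  (x - mu)^T · [Sigma^{-1} · (x - mu)] = (3)·(0.15) + (-1)·(-0.1111) = 0.5611.

Step 4 — take square root: d = √(0.5611) ≈ 0.7491.

d(x, mu) = √(0.5611) ≈ 0.7491


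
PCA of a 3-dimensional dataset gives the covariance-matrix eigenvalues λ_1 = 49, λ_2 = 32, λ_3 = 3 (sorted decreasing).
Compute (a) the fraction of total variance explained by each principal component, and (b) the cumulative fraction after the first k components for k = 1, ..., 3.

Step 1 — total variance = trace(Sigma) = Σ λ_i = 49 + 32 + 3 = 84.

Step 2 — fraction explained by component i = λ_i / Σ λ:
  PC1: 49/84 = 0.5833
  PC2: 32/84 = 0.381
  PC3: 3/84 = 0.0357

Step 3 — cumulative fraction after k components = (λ_1 + ... + λ_k) / Σ λ:
  k = 1: 49/84 = 0.5833
  k = 2: (49 + 32)/84 = 81/84 = 0.9643
  k = 3: (49 + 32 + 3)/84 = 84/84 = 1

Summary (fraction, with percent):

explained: PC1 0.5833 (58.33%), PC2 0.381 (38.1%), PC3 0.0357 (3.57%);  cumulative: 0.5833, 0.9643, 1


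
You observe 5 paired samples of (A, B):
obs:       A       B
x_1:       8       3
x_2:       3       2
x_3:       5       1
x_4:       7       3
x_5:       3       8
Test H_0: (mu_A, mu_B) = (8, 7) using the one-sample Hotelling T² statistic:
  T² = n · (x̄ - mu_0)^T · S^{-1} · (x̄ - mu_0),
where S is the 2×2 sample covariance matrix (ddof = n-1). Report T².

Step 1 — sample mean vector:
  mean(A) = (8 + 3 + 5 + 7 + 3) / 5 = 26/5 = 5.2
  mean(B) = (3 + 2 + 1 + 3 + 8) / 5 = 17/5 = 3.4
  x̄ = (5.2, 3.4),  deviation x̄ - mu_0 = (5.2, 3.4) - (8, 7) = (-2.8, -3.6).

Step 2 — sample covariance matrix, S[i,j] = (1/(n-1)) · Σ_k (x_{k,i} - mean_i) · (x_{k,j} - mean_j), divisor n-1 = 4:
  S[A,A] = ((2.8)·(2.8) + (-2.2)·(-2.2) + (-0.2)·(-0.2) + (1.8)·(1.8) + (-2.2)·(-2.2)) / 4 = 20.8/4 = 5.2
  S[A,B] = ((2.8)·(-0.4) + (-2.2)·(-1.4) + (-0.2)·(-2.4) + (1.8)·(-0.4) + (-2.2)·(4.6)) / 4 = -8.4/4 = -2.1
  S[B,B] = ((-0.4)·(-0.4) + (-1.4)·(-1.4) + (-2.4)·(-2.4) + (-0.4)·(-0.4) + (4.6)·(4.6)) / 4 = 29.2/4 = 7.3
  S = [[5.2, -2.1],
 [-2.1, 7.3]].

Step 3 — invert S. det(S) = 5.2·7.3 - (-2.1)² = 33.55.
  S^{-1} = (1/det) · [[d, -b], [-b, a]] = [[0.2176, 0.0626],
 [0.0626, 0.155]].

Step 4 — quadratic form (x̄ - mu_0)^T · S^{-1} · (x̄ - mu_0):
  S^{-1} · (x̄ - mu_0) = (-0.8346, -0.7332),
  (x̄ - mu_0)^T · [...] = (-2.8)·(-0.8346) + (-3.6)·(-0.7332) = 4.9765.

Step 5 — scale by n: T² = 5 · 4.9765 = 24.8823.

T² ≈ 24.8823


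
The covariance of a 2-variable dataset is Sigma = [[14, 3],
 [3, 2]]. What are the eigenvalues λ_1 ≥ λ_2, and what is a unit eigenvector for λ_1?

Step 1 — characteristic polynomial of 2×2 Sigma:
  det(Sigma - λI) = λ² - trace · λ + det = 0.
  trace = 14 + 2 = 16, det = 14·2 - (3)² = 19.
Step 2 — discriminant:
  Δ = trace² - 4·det = 256 - 76 = 180.
Step 3 — eigenvalues:
  λ = (trace ± √Δ)/2 = (16 ± 13.4164)/2,
  λ_1 = 14.7082,  λ_2 = 1.2918.

Step 4 — unit eigenvector for λ_1: solve (Sigma - λ_1 I)v = 0. First row:
  (14 - 14.7082)·v_x + (3)·v_y = 0, i.e. (-0.7082)·v_x + (3)·v_y = 0,
  so v ∝ (b, λ_1 - a) = (3, 0.7082) = u.
  ||u|| = √((3)² + (0.7082)²) = √(9.5016) ≈ 3.0825,
  v_1 = u/||u|| ≈ (0.9732, 0.2298) (||v_1|| = 1).

λ_1 = 14.7082,  λ_2 = 1.2918;  v_1 ≈ (0.9732, 0.2298)


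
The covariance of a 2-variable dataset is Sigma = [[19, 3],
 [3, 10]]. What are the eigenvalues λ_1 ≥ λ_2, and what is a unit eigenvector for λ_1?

Step 1 — characteristic polynomial of 2×2 Sigma:
  det(Sigma - λI) = λ² - trace · λ + det = 0.
  trace = 19 + 10 = 29, det = 19·10 - (3)² = 181.
Step 2 — discriminant:
  Δ = trace² - 4·det = 841 - 724 = 117.
Step 3 — eigenvalues:
  λ = (trace ± √Δ)/2 = (29 ± 10.8167)/2,
  λ_1 = 19.9083,  λ_2 = 9.0917.

Step 4 — unit eigenvector for λ_1: solve (Sigma - λ_1 I)v = 0. First row:
  (19 - 19.9083)·v_x + (3)·v_y = 0, i.e. (-0.9083)·v_x + (3)·v_y = 0,
  so v ∝ (b, λ_1 - a) = (3, 0.9083) = u.
  ||u|| = √((3)² + (0.9083)²) = √(9.8251) ≈ 3.1345,
  v_1 = u/||u|| ≈ (0.9571, 0.2898) (||v_1|| = 1).

λ_1 = 19.9083,  λ_2 = 9.0917;  v_1 ≈ (0.9571, 0.2898)


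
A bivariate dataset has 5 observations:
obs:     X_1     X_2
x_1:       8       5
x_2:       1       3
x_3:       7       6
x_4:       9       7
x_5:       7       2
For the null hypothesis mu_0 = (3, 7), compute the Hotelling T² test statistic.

Step 1 — sample mean vector:
  mean(X_1) = (8 + 1 + 7 + 9 + 7) / 5 = 32/5 = 6.4
  mean(X_2) = (5 + 3 + 6 + 7 + 2) / 5 = 23/5 = 4.6
  x̄ = (6.4, 4.6),  deviation x̄ - mu_0 = (6.4, 4.6) - (3, 7) = (3.4, -2.4).

Step 2 — sample covariance matrix, S[i,j] = (1/(n-1)) · Σ_k (x_{k,i} - mean_i) · (x_{k,j} - mean_j), divisor n-1 = 4:
  S[X_1,X_1] = ((1.6)·(1.6) + (-5.4)·(-5.4) + (0.6)·(0.6) + (2.6)·(2.6) + (0.6)·(0.6)) / 4 = 39.2/4 = 9.8
  S[X_1,X_2] = ((1.6)·(0.4) + (-5.4)·(-1.6) + (0.6)·(1.4) + (2.6)·(2.4) + (0.6)·(-2.6)) / 4 = 14.8/4 = 3.7
  S[X_2,X_2] = ((0.4)·(0.4) + (-1.6)·(-1.6) + (1.4)·(1.4) + (2.4)·(2.4) + (-2.6)·(-2.6)) / 4 = 17.2/4 = 4.3
  S = [[9.8, 3.7],
 [3.7, 4.3]].

Step 3 — invert S. det(S) = 9.8·4.3 - (3.7)² = 28.45.
  S^{-1} = (1/det) · [[d, -b], [-b, a]] = [[0.1511, -0.1301],
 [-0.1301, 0.3445]].

Step 4 — quadratic form (x̄ - mu_0)^T · S^{-1} · (x̄ - mu_0):
  S^{-1} · (x̄ - mu_0) = (0.826, -1.2689),
  (x̄ - mu_0)^T · [...] = (3.4)·(0.826) + (-2.4)·(-1.2689) = 5.8538.

Step 5 — scale by n: T² = 5 · 5.8538 = 29.2689.

T² ≈ 29.2689


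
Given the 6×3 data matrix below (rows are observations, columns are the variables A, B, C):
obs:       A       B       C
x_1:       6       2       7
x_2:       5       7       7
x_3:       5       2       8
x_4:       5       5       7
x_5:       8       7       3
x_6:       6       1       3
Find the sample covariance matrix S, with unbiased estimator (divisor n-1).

Step 1 — column means:
  mean(A) = (6 + 5 + 5 + 5 + 8 + 6) / 6 = 35/6 = 5.8333
  mean(B) = (2 + 7 + 2 + 5 + 7 + 1) / 6 = 24/6 = 4
  mean(C) = (7 + 7 + 8 + 7 + 3 + 3) / 6 = 35/6 = 5.8333

Step 2 — sample covariance S[i,j] = (1/(n-1)) · Σ_k (x_{k,i} - mean_i) · (x_{k,j} - mean_j), with n-1 = 5.
  S[A,A] = ((0.1667)·(0.1667) + (-0.8333)·(-0.8333) + (-0.8333)·(-0.8333) + (-0.8333)·(-0.8333) + (2.1667)·(2.1667) + (0.1667)·(0.1667)) / 5 = 6.8333/5 = 1.3667
  S[A,B] = ((0.1667)·(-2) + (-0.8333)·(3) + (-0.8333)·(-2) + (-0.8333)·(1) + (2.1667)·(3) + (0.1667)·(-3)) / 5 = 4/5 = 0.8
  S[A,C] = ((0.1667)·(1.1667) + (-0.8333)·(1.1667) + (-0.8333)·(2.1667) + (-0.8333)·(1.1667) + (2.1667)·(-2.8333) + (0.1667)·(-2.8333)) / 5 = -10.1667/5 = -2.0333
  S[B,B] = ((-2)·(-2) + (3)·(3) + (-2)·(-2) + (1)·(1) + (3)·(3) + (-3)·(-3)) / 5 = 36/5 = 7.2
  S[B,C] = ((-2)·(1.1667) + (3)·(1.1667) + (-2)·(2.1667) + (1)·(1.1667) + (3)·(-2.8333) + (-3)·(-2.8333)) / 5 = -2/5 = -0.4
  S[C,C] = ((1.1667)·(1.1667) + (1.1667)·(1.1667) + (2.1667)·(2.1667) + (1.1667)·(1.1667) + (-2.8333)·(-2.8333) + (-2.8333)·(-2.8333)) / 5 = 24.8333/5 = 4.9667

S is symmetric (S[j,i] = S[i,j]). Assembling:

S = [[1.3667, 0.8, -2.0333],
 [0.8, 7.2, -0.4],
 [-2.0333, -0.4, 4.9667]]


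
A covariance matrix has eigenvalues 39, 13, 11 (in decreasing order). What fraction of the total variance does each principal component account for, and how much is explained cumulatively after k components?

Step 1 — total variance = trace(Sigma) = Σ λ_i = 39 + 13 + 11 = 63.

Step 2 — fraction explained by component i = λ_i / Σ λ:
  PC1: 39/63 = 0.619
  PC2: 13/63 = 0.2063
  PC3: 11/63 = 0.1746

Step 3 — cumulative fraction after k components = (λ_1 + ... + λ_k) / Σ λ:
  k = 1: 39/63 = 0.619
  k = 2: (39 + 13)/63 = 52/63 = 0.8254
  k = 3: (39 + 13 + 11)/63 = 63/63 = 1

Summary (fraction, with percent):

explained: PC1 0.619 (61.9%), PC2 0.2063 (20.63%), PC3 0.1746 (17.46%);  cumulative: 0.619, 0.8254, 1


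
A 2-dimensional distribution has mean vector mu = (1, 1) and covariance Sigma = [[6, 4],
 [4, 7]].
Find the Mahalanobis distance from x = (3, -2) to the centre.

Step 1 — centre the observation: (x - mu) = (2, -3).

Step 2 — invert Sigma. det(Sigma) = 6·7 - (4)² = 26.
  Sigma^{-1} = (1/det) · [[d, -b], [-b, a]] = [[0.2692, -0.1538],
 [-0.1538, 0.2308]].

Step 3 — form the quadratic (x - mu)^T · Sigma^{-1} · (x - mu):
  Sigma^{-1} · (x - mu) = (1, -1).
  (x - mu)^T · [Sigma^{-1} · (x - mu)] = (2)·(1) + (-3)·(-1) = 5.

Step 4 — take square root: d = √(5) ≈ 2.2361.

d(x, mu) = √(5) ≈ 2.2361


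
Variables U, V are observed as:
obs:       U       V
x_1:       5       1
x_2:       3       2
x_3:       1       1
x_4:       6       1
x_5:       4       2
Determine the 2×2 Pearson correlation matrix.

Step 1 — column means:
  mean(U) = (5 + 3 + 1 + 6 + 4) / 5 = 19/5 = 3.8
  mean(V) = (1 + 2 + 1 + 1 + 2) / 5 = 7/5 = 1.4

Step 2 — sample variances and covariances s[i,j] = (1/(n-1)) · Σ_k (x_{k,i} - mean_i) · (x_{k,j} - mean_j), with n-1 = 4:
  s[U,U] = ((1.2)·(1.2) + (-0.8)·(-0.8) + (-2.8)·(-2.8) + (2.2)·(2.2) + (0.2)·(0.2)) / 4 = 14.8/4 = 3.7
  s[U,V] = ((1.2)·(-0.4) + (-0.8)·(0.6) + (-2.8)·(-0.4) + (2.2)·(-0.4) + (0.2)·(0.6)) / 4 = -0.6/4 = -0.15
  s[V,V] = ((-0.4)·(-0.4) + (0.6)·(0.6) + (-0.4)·(-0.4) + (-0.4)·(-0.4) + (0.6)·(0.6)) / 4 = 1.2/4 = 0.3
  Sample standard deviations s_i = √(s[i,i]):
  s(U) = √(3.7) = 1.9235
  s(V) = √(0.3) = 0.5477

Step 3 — r_{ij} = s_{ij} / (s_i · s_j):
  r[U,U] = 1 (diagonal).
  r[U,V] = -0.15 / (1.9235 · 0.5477) = -0.15 / 1.0536 = -0.1424
  r[V,V] = 1 (diagonal).

R is symmetric with unit diagonal. Assembling:

R = [[1, -0.1424],
 [-0.1424, 1]]


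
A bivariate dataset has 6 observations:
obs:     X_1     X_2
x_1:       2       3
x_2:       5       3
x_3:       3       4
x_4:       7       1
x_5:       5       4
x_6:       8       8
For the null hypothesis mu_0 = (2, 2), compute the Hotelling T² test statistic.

Step 1 — sample mean vector:
  mean(X_1) = (2 + 5 + 3 + 7 + 5 + 8) / 6 = 30/6 = 5
  mean(X_2) = (3 + 3 + 4 + 1 + 4 + 8) / 6 = 23/6 = 3.8333
  x̄ = (5, 3.8333),  deviation x̄ - mu_0 = (5, 3.8333) - (2, 2) = (3, 1.8333).

Step 2 — sample covariance matrix, S[i,j] = (1/(n-1)) · Σ_k (x_{k,i} - mean_i) · (x_{k,j} - mean_j), divisor n-1 = 5:
  S[X_1,X_1] = ((-3)·(-3) + (0)·(0) + (-2)·(-2) + (2)·(2) + (0)·(0) + (3)·(3)) / 5 = 26/5 = 5.2
  S[X_1,X_2] = ((-3)·(-0.8333) + (0)·(-0.8333) + (-2)·(0.1667) + (2)·(-2.8333) + (0)·(0.1667) + (3)·(4.1667)) / 5 = 9/5 = 1.8
  S[X_2,X_2] = ((-0.8333)·(-0.8333) + (-0.8333)·(-0.8333) + (0.1667)·(0.1667) + (-2.8333)·(-2.8333) + (0.1667)·(0.1667) + (4.1667)·(4.1667)) / 5 = 26.8333/5 = 5.3667
  S = [[5.2, 1.8],
 [1.8, 5.3667]].

Step 3 — invert S. det(S) = 5.2·5.3667 - (1.8)² = 24.6667.
  S^{-1} = (1/det) · [[d, -b], [-b, a]] = [[0.2176, -0.073],
 [-0.073, 0.2108]].

Step 4 — quadratic form (x̄ - mu_0)^T · S^{-1} · (x̄ - mu_0):
  S^{-1} · (x̄ - mu_0) = (0.5189, 0.1676),
  (x̄ - mu_0)^T · [...] = (3)·(0.5189) + (1.8333)·(0.1676) = 1.864.

Step 5 — scale by n: T² = 6 · 1.864 = 11.1838.

T² ≈ 11.1838


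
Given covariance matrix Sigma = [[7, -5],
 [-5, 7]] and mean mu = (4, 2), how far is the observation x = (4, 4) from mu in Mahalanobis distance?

Step 1 — centre the observation: (x - mu) = (0, 2).

Step 2 — invert Sigma. det(Sigma) = 7·7 - (-5)² = 24.
  Sigma^{-1} = (1/det) · [[d, -b], [-b, a]] = [[0.2917, 0.2083],
 [0.2083, 0.2917]].

Step 3 — form the quadratic (x - mu)^T · Sigma^{-1} · (x - mu):
  Sigma^{-1} · (x - mu) = (0.4167, 0.5833).
  (x - mu)^T · [Sigma^{-1} · (x - mu)] = (0)·(0.4167) + (2)·(0.5833) = 1.1667.

Step 4 — take square root: d = √(1.1667) ≈ 1.0801.

d(x, mu) = √(1.1667) ≈ 1.0801


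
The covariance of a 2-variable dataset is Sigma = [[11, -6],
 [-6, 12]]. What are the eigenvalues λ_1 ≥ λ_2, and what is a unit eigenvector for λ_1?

Step 1 — characteristic polynomial of 2×2 Sigma:
  det(Sigma - λI) = λ² - trace · λ + det = 0.
  trace = 11 + 12 = 23, det = 11·12 - (-6)² = 96.
Step 2 — discriminant:
  Δ = trace² - 4·det = 529 - 384 = 145.
Step 3 — eigenvalues:
  λ = (trace ± √Δ)/2 = (23 ± 12.0416)/2,
  λ_1 = 17.5208,  λ_2 = 5.4792.

Step 4 — unit eigenvector for λ_1: solve (Sigma - λ_1 I)v = 0. First row:
  (11 - 17.5208)·v_x + (-6)·v_y = 0, i.e. (-6.5208)·v_x + (-6)·v_y = 0,
  so v ∝ (b, λ_1 - a) = (-6, 6.5208); multiply by -1 so the first entry is positive: u = (6, -6.5208).
  ||u|| = √((6)² + (-6.5208)²) = √(78.5208) ≈ 8.8612,
  v_1 = u/||u|| ≈ (0.6771, -0.7359) (||v_1|| = 1).

λ_1 = 17.5208,  λ_2 = 5.4792;  v_1 ≈ (0.6771, -0.7359)


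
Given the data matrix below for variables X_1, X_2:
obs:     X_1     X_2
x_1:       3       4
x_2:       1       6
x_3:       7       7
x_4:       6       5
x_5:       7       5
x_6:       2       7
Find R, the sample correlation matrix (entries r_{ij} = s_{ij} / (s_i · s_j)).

Step 1 — column means:
  mean(X_1) = (3 + 1 + 7 + 6 + 7 + 2) / 6 = 26/6 = 4.3333
  mean(X_2) = (4 + 6 + 7 + 5 + 5 + 7) / 6 = 34/6 = 5.6667

Step 2 — sample variances and covariances s[i,j] = (1/(n-1)) · Σ_k (x_{k,i} - mean_i) · (x_{k,j} - mean_j), with n-1 = 5:
  s[X_1,X_1] = ((-1.3333)·(-1.3333) + (-3.3333)·(-3.3333) + (2.6667)·(2.6667) + (1.6667)·(1.6667) + (2.6667)·(2.6667) + (-2.3333)·(-2.3333)) / 5 = 35.3333/5 = 7.0667
  s[X_1,X_2] = ((-1.3333)·(-1.6667) + (-3.3333)·(0.3333) + (2.6667)·(1.3333) + (1.6667)·(-0.6667) + (2.6667)·(-0.6667) + (-2.3333)·(1.3333)) / 5 = -1.3333/5 = -0.2667
  s[X_2,X_2] = ((-1.6667)·(-1.6667) + (0.3333)·(0.3333) + (1.3333)·(1.3333) + (-0.6667)·(-0.6667) + (-0.6667)·(-0.6667) + (1.3333)·(1.3333)) / 5 = 7.3333/5 = 1.4667
  Sample standard deviations s_i = √(s[i,i]):
  s(X_1) = √(7.0667) = 2.6583
  s(X_2) = √(1.4667) = 1.2111

Step 3 — r_{ij} = s_{ij} / (s_i · s_j):
  r[X_1,X_1] = 1 (diagonal).
  r[X_1,X_2] = -0.2667 / (2.6583 · 1.2111) = -0.2667 / 3.2194 = -0.0828
  r[X_2,X_2] = 1 (diagonal).

R is symmetric with unit diagonal. Assembling:

R = [[1, -0.0828],
 [-0.0828, 1]]


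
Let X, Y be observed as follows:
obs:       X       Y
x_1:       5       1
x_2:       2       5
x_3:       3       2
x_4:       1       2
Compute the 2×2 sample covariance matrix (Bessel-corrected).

Step 1 — column means:
  mean(X) = (5 + 2 + 3 + 1) / 4 = 11/4 = 2.75
  mean(Y) = (1 + 5 + 2 + 2) / 4 = 10/4 = 2.5

Step 2 — sample covariance S[i,j] = (1/(n-1)) · Σ_k (x_{k,i} - mean_i) · (x_{k,j} - mean_j), with n-1 = 3.
  S[X,X] = ((2.25)·(2.25) + (-0.75)·(-0.75) + (0.25)·(0.25) + (-1.75)·(-1.75)) / 3 = 8.75/3 = 2.9167
  S[X,Y] = ((2.25)·(-1.5) + (-0.75)·(2.5) + (0.25)·(-0.5) + (-1.75)·(-0.5)) / 3 = -4.5/3 = -1.5
  S[Y,Y] = ((-1.5)·(-1.5) + (2.5)·(2.5) + (-0.5)·(-0.5) + (-0.5)·(-0.5)) / 3 = 9/3 = 3

S is symmetric (S[j,i] = S[i,j]). Assembling:

S = [[2.9167, -1.5],
 [-1.5, 3]]
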